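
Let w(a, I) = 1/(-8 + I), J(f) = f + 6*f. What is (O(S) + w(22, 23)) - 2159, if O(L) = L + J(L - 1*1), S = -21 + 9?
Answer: -33929/15 ≈ -2261.9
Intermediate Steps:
S = -12
J(f) = 7*f
O(L) = -7 + 8*L (O(L) = L + 7*(L - 1*1) = L + 7*(L - 1) = L + 7*(-1 + L) = L + (-7 + 7*L) = -7 + 8*L)
(O(S) + w(22, 23)) - 2159 = ((-7 + 8*(-12)) + 1/(-8 + 23)) - 2159 = ((-7 - 96) + 1/15) - 2159 = (-103 + 1/15) - 2159 = -1544/15 - 2159 = -33929/15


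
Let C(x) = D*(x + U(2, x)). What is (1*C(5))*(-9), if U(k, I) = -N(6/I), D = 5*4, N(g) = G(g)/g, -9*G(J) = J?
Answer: -920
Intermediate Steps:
G(J) = -J/9
N(g) = -1/9 (N(g) = (-g/9)/g = -1/9)
D = 20
U(k, I) = 1/9 (U(k, I) = -1*(-1/9) = 1/9)
C(x) = 20/9 + 20*x (C(x) = 20*(x + 1/9) = 20*(1/9 + x) = 20/9 + 20*x)
(1*C(5))*(-9) = (1*(20/9 + 20*5))*(-9) = (1*(20/9 + 100))*(-9) = (1*(920/9))*(-9) = (920/9)*(-9) = -920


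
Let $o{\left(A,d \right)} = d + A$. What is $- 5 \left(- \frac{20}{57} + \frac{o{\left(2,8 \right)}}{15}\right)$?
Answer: $- \frac{30}{19} \approx -1.5789$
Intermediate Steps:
$o{\left(A,d \right)} = A + d$
$- 5 \left(- \frac{20}{57} + \frac{o{\left(2,8 \right)}}{15}\right) = - 5 \left(- \frac{20}{57} + \frac{2 + 8}{15}\right) = - 5 \left(\left(-20\right) \frac{1}{57} + 10 \cdot \frac{1}{15}\right) = - 5 \left(- \frac{20}{57} + \frac{2}{3}\right) = \left(-5\right) \frac{6}{19} = - \frac{30}{19}$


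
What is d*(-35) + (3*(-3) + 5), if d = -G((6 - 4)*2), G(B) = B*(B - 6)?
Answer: -284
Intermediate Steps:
G(B) = B*(-6 + B)
d = 8 (d = -(6 - 4)*2*(-6 + (6 - 4)*2) = -2*2*(-6 + 2*2) = -4*(-6 + 4) = -4*(-2) = -1*(-8) = 8)
d*(-35) + (3*(-3) + 5) = 8*(-35) + (3*(-3) + 5) = -280 + (-9 + 5) = -280 - 4 = -284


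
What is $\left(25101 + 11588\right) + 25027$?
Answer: $61716$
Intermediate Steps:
$\left(25101 + 11588\right) + 25027 = 36689 + 25027 = 61716$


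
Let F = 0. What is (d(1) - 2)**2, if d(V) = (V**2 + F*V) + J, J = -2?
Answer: 9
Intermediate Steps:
d(V) = -2 + V**2 (d(V) = (V**2 + 0*V) - 2 = (V**2 + 0) - 2 = V**2 - 2 = -2 + V**2)
(d(1) - 2)**2 = ((-2 + 1**2) - 2)**2 = ((-2 + 1) - 2)**2 = (-1 - 2)**2 = (-3)**2 = 9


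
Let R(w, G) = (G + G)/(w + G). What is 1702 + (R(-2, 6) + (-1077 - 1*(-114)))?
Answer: 742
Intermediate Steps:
R(w, G) = 2*G/(G + w) (R(w, G) = (2*G)/(G + w) = 2*G/(G + w))
1702 + (R(-2, 6) + (-1077 - 1*(-114))) = 1702 + (2*6/(6 - 2) + (-1077 - 1*(-114))) = 1702 + (2*6/4 + (-1077 + 114)) = 1702 + (2*6*(¼) - 963) = 1702 + (3 - 963) = 1702 - 960 = 742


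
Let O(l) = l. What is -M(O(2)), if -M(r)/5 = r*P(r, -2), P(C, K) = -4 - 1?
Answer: -50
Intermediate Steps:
P(C, K) = -5
M(r) = 25*r (M(r) = -5*r*(-5) = -(-25)*r = 25*r)
-M(O(2)) = -25*2 = -1*50 = -50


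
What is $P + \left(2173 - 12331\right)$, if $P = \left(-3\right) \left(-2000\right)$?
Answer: $-4158$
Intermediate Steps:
$P = 6000$
$P + \left(2173 - 12331\right) = 6000 + \left(2173 - 12331\right) = 6000 - 10158 = -4158$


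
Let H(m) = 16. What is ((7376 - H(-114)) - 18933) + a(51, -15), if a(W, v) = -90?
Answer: -11663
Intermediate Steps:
((7376 - H(-114)) - 18933) + a(51, -15) = ((7376 - 1*16) - 18933) - 90 = ((7376 - 16) - 18933) - 90 = (7360 - 18933) - 90 = -11573 - 90 = -11663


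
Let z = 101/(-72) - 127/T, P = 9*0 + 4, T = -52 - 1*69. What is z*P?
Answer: -3077/2178 ≈ -1.4128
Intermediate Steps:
T = -121 (T = -52 - 69 = -121)
P = 4 (P = 0 + 4 = 4)
z = -3077/8712 (z = 101/(-72) - 127/(-121) = 101*(-1/72) - 127*(-1/121) = -101/72 + 127/121 = -3077/8712 ≈ -0.35319)
z*P = -3077/8712*4 = -3077/2178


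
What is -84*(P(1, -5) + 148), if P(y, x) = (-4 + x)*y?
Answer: -11676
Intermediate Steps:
P(y, x) = y*(-4 + x)
-84*(P(1, -5) + 148) = -84*(1*(-4 - 5) + 148) = -84*(1*(-9) + 148) = -84*(-9 + 148) = -84*139 = -11676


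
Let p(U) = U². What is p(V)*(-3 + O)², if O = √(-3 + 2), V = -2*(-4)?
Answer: 512 - 384*I ≈ 512.0 - 384.0*I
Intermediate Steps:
V = 8
O = I (O = √(-1) = I ≈ 1.0*I)
p(V)*(-3 + O)² = 8²*(-3 + I)² = 64*(-3 + I)²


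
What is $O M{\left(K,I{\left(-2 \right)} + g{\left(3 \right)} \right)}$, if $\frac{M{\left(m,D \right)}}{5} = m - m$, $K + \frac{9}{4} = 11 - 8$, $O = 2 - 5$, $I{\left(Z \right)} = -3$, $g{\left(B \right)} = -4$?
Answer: $0$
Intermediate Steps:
$O = -3$ ($O = 2 - 5 = -3$)
$K = \frac{3}{4}$ ($K = - \frac{9}{4} + \left(11 - 8\right) = - \frac{9}{4} + 3 = \frac{3}{4} \approx 0.75$)
$M{\left(m,D \right)} = 0$ ($M{\left(m,D \right)} = 5 \left(m - m\right) = 5 \cdot 0 = 0$)
$O M{\left(K,I{\left(-2 \right)} + g{\left(3 \right)} \right)} = \left(-3\right) 0 = 0$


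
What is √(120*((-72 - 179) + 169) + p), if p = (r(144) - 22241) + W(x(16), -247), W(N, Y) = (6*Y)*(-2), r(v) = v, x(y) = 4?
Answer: I*√28973 ≈ 170.21*I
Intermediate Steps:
W(N, Y) = -12*Y
p = -19133 (p = (144 - 22241) - 12*(-247) = -22097 + 2964 = -19133)
√(120*((-72 - 179) + 169) + p) = √(120*((-72 - 179) + 169) - 19133) = √(120*(-251 + 169) - 19133) = √(120*(-82) - 19133) = √(-9840 - 19133) = √(-28973) = I*√28973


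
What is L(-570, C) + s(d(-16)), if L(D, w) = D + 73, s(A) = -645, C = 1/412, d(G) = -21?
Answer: -1142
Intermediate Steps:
C = 1/412 ≈ 0.0024272
L(D, w) = 73 + D
L(-570, C) + s(d(-16)) = (73 - 570) - 645 = -497 - 645 = -1142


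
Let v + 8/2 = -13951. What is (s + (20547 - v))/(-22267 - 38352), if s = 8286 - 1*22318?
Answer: -20470/60619 ≈ -0.33768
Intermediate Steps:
v = -13955 (v = -4 - 13951 = -13955)
s = -14032 (s = 8286 - 22318 = -14032)
(s + (20547 - v))/(-22267 - 38352) = (-14032 + (20547 - 1*(-13955)))/(-22267 - 38352) = (-14032 + (20547 + 13955))/(-60619) = (-14032 + 34502)*(-1/60619) = 20470*(-1/60619) = -20470/60619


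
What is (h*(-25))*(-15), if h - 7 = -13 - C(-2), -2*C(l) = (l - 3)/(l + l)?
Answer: -16125/8 ≈ -2015.6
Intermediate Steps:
C(l) = -(-3 + l)/(4*l) (C(l) = -(l - 3)/(2*(l + l)) = -(-3 + l)/(2*(2*l)) = -(-3 + l)*1/(2*l)/2 = -(-3 + l)/(4*l))
h = -43/8 (h = 7 + (-13 - (3 - 1*(-2))/(4*(-2))) = 7 + (-13 - (-1)*(3 + 2)/(4*2)) = 7 + (-13 - (-1)*5/(4*2)) = 7 + (-13 - 1*(-5/8)) = 7 + (-13 + 5/8) = 7 - 99/8 = -43/8 ≈ -5.3750)
(h*(-25))*(-15) = -43/8*(-25)*(-15) = (1075/8)*(-15) = -16125/8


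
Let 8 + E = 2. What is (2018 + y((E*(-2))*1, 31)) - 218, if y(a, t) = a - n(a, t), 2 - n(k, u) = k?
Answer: 1822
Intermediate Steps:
E = -6 (E = -8 + 2 = -6)
n(k, u) = 2 - k
y(a, t) = -2 + 2*a (y(a, t) = a - (2 - a) = a + (-2 + a) = -2 + 2*a)
(2018 + y((E*(-2))*1, 31)) - 218 = (2018 + (-2 + 2*(-6*(-2)*1))) - 218 = (2018 + (-2 + 2*(12*1))) - 218 = (2018 + (-2 + 2*12)) - 218 = (2018 + (-2 + 24)) - 218 = (2018 + 22) - 218 = 2040 - 218 = 1822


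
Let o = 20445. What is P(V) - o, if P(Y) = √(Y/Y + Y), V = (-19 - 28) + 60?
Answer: -20445 + √14 ≈ -20441.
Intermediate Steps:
V = 13 (V = -47 + 60 = 13)
P(Y) = √(1 + Y)
P(V) - o = √(1 + 13) - 1*20445 = √14 - 20445 = -20445 + √14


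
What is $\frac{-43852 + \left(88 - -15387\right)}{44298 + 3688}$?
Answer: $- \frac{28377}{47986} \approx -0.59136$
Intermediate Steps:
$\frac{-43852 + \left(88 - -15387\right)}{44298 + 3688} = \frac{-43852 + \left(88 + 15387\right)}{47986} = \left(-43852 + 15475\right) \frac{1}{47986} = \left(-28377\right) \frac{1}{47986} = - \frac{28377}{47986}$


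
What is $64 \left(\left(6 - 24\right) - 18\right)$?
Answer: $-2304$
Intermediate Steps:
$64 \left(\left(6 - 24\right) - 18\right) = 64 \left(-18 - 18\right) = 64 \left(-36\right) = -2304$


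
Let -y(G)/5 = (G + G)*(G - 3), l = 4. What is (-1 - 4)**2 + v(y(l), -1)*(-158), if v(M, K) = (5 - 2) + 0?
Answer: -449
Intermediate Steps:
y(G) = -10*G*(-3 + G) (y(G) = -5*(G + G)*(G - 3) = -5*2*G*(-3 + G) = -10*G*(-3 + G))
v(M, K) = 3 (v(M, K) = 3 + 0 = 3)
(-1 - 4)**2 + v(y(l), -1)*(-158) = (-1 - 4)**2 + 3*(-158) = (-5)**2 - 474 = 25 - 474 = -449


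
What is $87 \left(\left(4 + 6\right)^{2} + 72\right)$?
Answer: $14964$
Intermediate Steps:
$87 \left(\left(4 + 6\right)^{2} + 72\right) = 87 \left(10^{2} + 72\right) = 87 \left(100 + 72\right) = 87 \cdot 172 = 14964$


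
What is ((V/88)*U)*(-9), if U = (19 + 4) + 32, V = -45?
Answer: 2025/8 ≈ 253.13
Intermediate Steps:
U = 55 (U = 23 + 32 = 55)
((V/88)*U)*(-9) = (-45/88*55)*(-9) = (-45*1/88*55)*(-9) = -45/88*55*(-9) = -225/8*(-9) = 2025/8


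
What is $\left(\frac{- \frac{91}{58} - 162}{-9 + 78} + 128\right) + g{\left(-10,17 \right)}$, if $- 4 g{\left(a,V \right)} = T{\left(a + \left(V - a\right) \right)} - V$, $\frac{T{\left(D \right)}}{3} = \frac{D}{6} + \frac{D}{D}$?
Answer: $\frac{2033087}{16008} \approx 127.0$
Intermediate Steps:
$T{\left(D \right)} = 3 + \frac{D}{2}$ ($T{\left(D \right)} = 3 \left(\frac{D}{6} + \frac{D}{D}\right) = 3 \left(D \frac{1}{6} + 1\right) = 3 \left(\frac{D}{6} + 1\right) = 3 \left(1 + \frac{D}{6}\right) = 3 + \frac{D}{2}$)
$g{\left(a,V \right)} = - \frac{3}{4} + \frac{V}{8}$ ($g{\left(a,V \right)} = - \frac{\left(3 + \frac{a + \left(V - a\right)}{2}\right) - V}{4} = - \frac{\left(3 + \frac{V}{2}\right) - V}{4} = - \frac{3 - \frac{V}{2}}{4} = - \frac{3}{4} + \frac{V}{8}$)
$\left(\frac{- \frac{91}{58} - 162}{-9 + 78} + 128\right) + g{\left(-10,17 \right)} = \left(\frac{- \frac{91}{58} - 162}{-9 + 78} + 128\right) + \left(- \frac{3}{4} + \frac{1}{8} \cdot 17\right) = \left(\frac{\left(-91\right) \frac{1}{58} - 162}{69} + 128\right) + \left(- \frac{3}{4} + \frac{17}{8}\right) = \left(\left(- \frac{91}{58} - 162\right) \frac{1}{69} + 128\right) + \frac{11}{8} = \left(\left(- \frac{9487}{58}\right) \frac{1}{69} + 128\right) + \frac{11}{8} = \left(- \frac{9487}{4002} + 128\right) + \frac{11}{8} = \frac{502769}{4002} + \frac{11}{8} = \frac{2033087}{16008}$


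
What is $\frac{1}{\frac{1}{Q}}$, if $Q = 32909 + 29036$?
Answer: $61945$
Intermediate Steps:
$Q = 61945$
$\frac{1}{\frac{1}{Q}} = \frac{1}{\frac{1}{61945}} = 61945$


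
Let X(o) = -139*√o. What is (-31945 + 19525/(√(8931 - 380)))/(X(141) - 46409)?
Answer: 296507101/430214204 - 181227145*√8551/3678761658404 - 888071*√141/430214204 + 542795*√1205691/3678761658404 ≈ 0.66030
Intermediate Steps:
(-31945 + 19525/(√(8931 - 380)))/(X(141) - 46409) = (-31945 + 19525/(√(8931 - 380)))/(-139*√141 - 46409) = (-31945 + 19525/(√8551))/(-46409 - 139*√141) = (-31945 + 19525*(√8551/8551))/(-46409 - 139*√141) = (-31945 + 19525*√8551/8551)/(-46409 - 139*√141)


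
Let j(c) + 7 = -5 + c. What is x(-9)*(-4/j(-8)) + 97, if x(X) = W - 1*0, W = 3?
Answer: 488/5 ≈ 97.600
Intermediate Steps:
x(X) = 3 (x(X) = 3 - 1*0 = 3 + 0 = 3)
j(c) = -12 + c (j(c) = -7 + (-5 + c) = -12 + c)
x(-9)*(-4/j(-8)) + 97 = 3*(-4/(-12 - 8)) + 97 = 3*(-4/(-20)) + 97 = 3*(-4*(-1/20)) + 97 = 3*(⅕) + 97 = ⅗ + 97 = 488/5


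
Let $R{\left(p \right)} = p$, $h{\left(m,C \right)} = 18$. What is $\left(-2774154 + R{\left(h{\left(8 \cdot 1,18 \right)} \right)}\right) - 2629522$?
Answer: $-5403658$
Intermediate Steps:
$\left(-2774154 + R{\left(h{\left(8 \cdot 1,18 \right)} \right)}\right) - 2629522 = \left(-2774154 + 18\right) - 2629522 = -2774136 - 2629522 = -5403658$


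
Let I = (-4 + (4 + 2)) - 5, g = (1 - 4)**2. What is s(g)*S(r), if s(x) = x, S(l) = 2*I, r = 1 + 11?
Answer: -54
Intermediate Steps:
g = 9 (g = (-3)**2 = 9)
r = 12
I = -3 (I = (-4 + 6) - 5 = 2 - 5 = -3)
S(l) = -6 (S(l) = 2*(-3) = -6)
s(g)*S(r) = 9*(-6) = -54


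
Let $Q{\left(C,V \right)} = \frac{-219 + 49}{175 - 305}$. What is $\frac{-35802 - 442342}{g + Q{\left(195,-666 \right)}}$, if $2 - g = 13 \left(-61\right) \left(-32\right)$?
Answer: $\frac{6215872}{329845} \approx 18.845$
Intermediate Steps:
$Q{\left(C,V \right)} = \frac{17}{13}$ ($Q{\left(C,V \right)} = - \frac{170}{-130} = \left(-170\right) \left(- \frac{1}{130}\right) = \frac{17}{13}$)
$g = -25374$ ($g = 2 - 13 \left(-61\right) \left(-32\right) = 2 - \left(-793\right) \left(-32\right) = 2 - 25376 = -25374$)
$\frac{-35802 - 442342}{g + Q{\left(195,-666 \right)}} = \frac{-35802 - 442342}{-25374 + \frac{17}{13}} = - \frac{478144}{- \frac{329845}{13}} = \left(-478144\right) \left(- \frac{13}{329845}\right) = \frac{6215872}{329845}$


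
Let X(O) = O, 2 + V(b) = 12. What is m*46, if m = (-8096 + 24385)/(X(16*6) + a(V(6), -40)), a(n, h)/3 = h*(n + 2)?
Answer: -53521/96 ≈ -557.51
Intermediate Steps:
V(b) = 10 (V(b) = -2 + 12 = 10)
a(n, h) = 3*h*(2 + n) (a(n, h) = 3*(h*(n + 2)) = 3*(h*(2 + n)) = 3*h*(2 + n))
m = -2327/192 (m = (-8096 + 24385)/(16*6 + 3*(-40)*(2 + 10)) = 16289/(96 + 3*(-40)*12) = 16289/(96 - 1440) = 16289/(-1344) = 16289*(-1/1344) = -2327/192 ≈ -12.120)
m*46 = -2327/192*46 = -53521/96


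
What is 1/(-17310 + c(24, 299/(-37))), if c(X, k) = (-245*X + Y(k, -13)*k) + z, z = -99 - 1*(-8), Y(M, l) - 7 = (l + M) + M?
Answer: -1369/31626509 ≈ -4.3286e-5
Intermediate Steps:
Y(M, l) = 7 + l + 2*M (Y(M, l) = 7 + ((l + M) + M) = 7 + ((M + l) + M) = 7 + (l + 2*M) = 7 + l + 2*M)
z = -91 (z = -99 + 8 = -91)
c(X, k) = -91 - 245*X + k*(-6 + 2*k) (c(X, k) = (-245*X + (7 - 13 + 2*k)*k) - 91 = (-245*X + (-6 + 2*k)*k) - 91 = (-245*X + k*(-6 + 2*k)) - 91 = -91 - 245*X + k*(-6 + 2*k))
1/(-17310 + c(24, 299/(-37))) = 1/(-17310 + (-91 - 245*24 + 2*(299/(-37))*(-3 + 299/(-37)))) = 1/(-17310 + (-91 - 5880 + 2*(299*(-1/37))*(-3 + 299*(-1/37)))) = 1/(-17310 + (-91 - 5880 + 2*(-299/37)*(-3 - 299/37))) = 1/(-17310 + (-91 - 5880 + 2*(-299/37)*(-410/37))) = 1/(-17310 + (-91 - 5880 + 245180/1369)) = 1/(-17310 - 7929119/1369) = 1/(-31626509/1369) = -1369/31626509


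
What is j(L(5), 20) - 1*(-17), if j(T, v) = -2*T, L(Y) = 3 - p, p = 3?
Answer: 17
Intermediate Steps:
L(Y) = 0 (L(Y) = 3 - 1*3 = 3 - 3 = 0)
j(L(5), 20) - 1*(-17) = -2*0 - 1*(-17) = 0 + 17 = 17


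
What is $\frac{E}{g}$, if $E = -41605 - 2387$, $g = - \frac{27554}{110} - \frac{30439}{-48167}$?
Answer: $\frac{58271473260}{330961307} \approx 176.07$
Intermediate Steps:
$g = - \frac{661922614}{2649185}$ ($g = \left(-27554\right) \frac{1}{110} - - \frac{30439}{48167} = - \frac{13777}{55} + \frac{30439}{48167} = - \frac{661922614}{2649185} \approx -249.86$)
$E = -43992$ ($E = -41605 - 2387 = -43992$)
$\frac{E}{g} = - \frac{43992}{- \frac{661922614}{2649185}} = \left(-43992\right) \left(- \frac{2649185}{661922614}\right) = \frac{58271473260}{330961307}$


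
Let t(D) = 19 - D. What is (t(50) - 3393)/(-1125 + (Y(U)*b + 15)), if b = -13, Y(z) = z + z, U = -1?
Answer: 856/271 ≈ 3.1587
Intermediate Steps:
Y(z) = 2*z
(t(50) - 3393)/(-1125 + (Y(U)*b + 15)) = ((19 - 1*50) - 3393)/(-1125 + ((2*(-1))*(-13) + 15)) = ((19 - 50) - 3393)/(-1125 + (-2*(-13) + 15)) = (-31 - 3393)/(-1125 + (26 + 15)) = -3424/(-1125 + 41) = -3424/(-1084) = -3424*(-1/1084) = 856/271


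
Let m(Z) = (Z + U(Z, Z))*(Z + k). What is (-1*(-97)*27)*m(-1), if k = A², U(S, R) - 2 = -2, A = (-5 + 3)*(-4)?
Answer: -164997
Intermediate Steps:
A = 8 (A = -2*(-4) = 8)
U(S, R) = 0 (U(S, R) = 2 - 2 = 0)
k = 64 (k = 8² = 64)
m(Z) = Z*(64 + Z) (m(Z) = (Z + 0)*(Z + 64) = Z*(64 + Z))
(-1*(-97)*27)*m(-1) = (-1*(-97)*27)*(-(64 - 1)) = (97*27)*(-1*63) = 2619*(-63) = -164997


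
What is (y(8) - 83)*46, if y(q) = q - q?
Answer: -3818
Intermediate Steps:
y(q) = 0
(y(8) - 83)*46 = (0 - 83)*46 = -83*46 = -3818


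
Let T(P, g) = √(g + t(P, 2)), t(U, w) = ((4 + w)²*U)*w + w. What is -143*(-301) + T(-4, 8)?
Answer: 43043 + I*√278 ≈ 43043.0 + 16.673*I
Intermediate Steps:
t(U, w) = w + U*w*(4 + w)² (t(U, w) = (U*(4 + w)²)*w + w = U*w*(4 + w)² + w = w + U*w*(4 + w)²)
T(P, g) = √(2 + g + 72*P) (T(P, g) = √(g + 2*(1 + P*(4 + 2)²)) = √(g + 2*(1 + P*6²)) = √(g + 2*(1 + P*36)) = √(g + 2*(1 + 36*P)) = √(g + (2 + 72*P)) = √(2 + g + 72*P))
-143*(-301) + T(-4, 8) = -143*(-301) + √(2 + 8 + 72*(-4)) = 43043 + √(2 + 8 - 288) = 43043 + √(-278) = 43043 + I*√278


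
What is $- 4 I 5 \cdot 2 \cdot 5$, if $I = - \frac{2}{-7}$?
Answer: $- \frac{400}{7} \approx -57.143$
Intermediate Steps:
$I = \frac{2}{7}$ ($I = \left(-2\right) \left(- \frac{1}{7}\right) = \frac{2}{7} \approx 0.28571$)
$- 4 I 5 \cdot 2 \cdot 5 = \left(-4\right) \frac{2}{7} \cdot 5 \cdot 2 \cdot 5 = - \frac{8 \cdot 10 \cdot 5}{7} = \left(- \frac{8}{7}\right) 50 = - \frac{400}{7}$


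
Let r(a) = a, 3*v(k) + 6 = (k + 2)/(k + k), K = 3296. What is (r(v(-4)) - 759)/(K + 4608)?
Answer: -9131/94848 ≈ -0.096270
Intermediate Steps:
v(k) = -2 + (2 + k)/(6*k) (v(k) = -2 + ((k + 2)/(k + k))/3 = -2 + ((2 + k)/((2*k)))/3 = -2 + ((2 + k)*(1/(2*k)))/3 = -2 + ((2 + k)/(2*k))/3 = -2 + (2 + k)/(6*k))
(r(v(-4)) - 759)/(K + 4608) = ((1/6)*(2 - 11*(-4))/(-4) - 759)/(3296 + 4608) = ((1/6)*(-1/4)*(2 + 44) - 759)/7904 = ((1/6)*(-1/4)*46 - 759)*(1/7904) = (-23/12 - 759)*(1/7904) = -9131/12*1/7904 = -9131/94848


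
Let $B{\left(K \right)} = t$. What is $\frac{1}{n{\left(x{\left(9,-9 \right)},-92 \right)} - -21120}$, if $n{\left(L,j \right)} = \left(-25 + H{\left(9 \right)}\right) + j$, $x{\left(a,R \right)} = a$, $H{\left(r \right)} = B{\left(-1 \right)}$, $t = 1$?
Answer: $\frac{1}{21004} \approx 4.761 \cdot 10^{-5}$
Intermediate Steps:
$B{\left(K \right)} = 1$
$H{\left(r \right)} = 1$
$n{\left(L,j \right)} = -24 + j$ ($n{\left(L,j \right)} = \left(-25 + 1\right) + j = -24 + j$)
$\frac{1}{n{\left(x{\left(9,-9 \right)},-92 \right)} - -21120} = \frac{1}{\left(-24 - 92\right) - -21120} = \frac{1}{-116 + 21120} = \frac{1}{21004}$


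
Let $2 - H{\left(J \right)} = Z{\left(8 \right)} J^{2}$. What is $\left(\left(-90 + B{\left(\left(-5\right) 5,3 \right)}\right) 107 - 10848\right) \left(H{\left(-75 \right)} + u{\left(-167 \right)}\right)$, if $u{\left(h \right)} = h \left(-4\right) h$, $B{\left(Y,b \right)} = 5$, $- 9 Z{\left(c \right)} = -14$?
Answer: $2399222672$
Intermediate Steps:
$Z{\left(c \right)} = \frac{14}{9}$ ($Z{\left(c \right)} = \left(- \frac{1}{9}\right) \left(-14\right) = \frac{14}{9}$)
$u{\left(h \right)} = - 4 h^{2}$ ($u{\left(h \right)} = - 4 h h = - 4 h^{2}$)
$H{\left(J \right)} = 2 - \frac{14 J^{2}}{9}$
$\left(\left(-90 + B{\left(\left(-5\right) 5,3 \right)}\right) 107 - 10848\right) \left(H{\left(-75 \right)} + u{\left(-167 \right)}\right) = \left(\left(-90 + 5\right) 107 - 10848\right) \left(\left(2 - \frac{14 \left(-75\right)^{2}}{9}\right) - 4 \left(-167\right)^{2}\right) = \left(\left(-85\right) 107 - 10848\right) \left(\left(2 - 8750\right) - 111556\right) = \left(-9095 - 10848\right) \left(\left(2 - 8750\right) - 111556\right) = - 19943 \left(-8748 - 111556\right) = \left(-19943\right) \left(-120304\right) = 2399222672$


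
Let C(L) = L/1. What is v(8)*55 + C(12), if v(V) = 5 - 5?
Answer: 12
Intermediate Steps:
C(L) = L (C(L) = L*1 = L)
v(V) = 0
v(8)*55 + C(12) = 0*55 + 12 = 0 + 12 = 12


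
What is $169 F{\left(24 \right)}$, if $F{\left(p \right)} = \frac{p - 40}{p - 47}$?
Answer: $\frac{2704}{23} \approx 117.57$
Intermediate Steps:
$F{\left(p \right)} = \frac{-40 + p}{-47 + p}$
$169 F{\left(24 \right)} = 169 \frac{-40 + 24}{-47 + 24} = 169 \frac{1}{-23} \left(-16\right) = 169 \left(\left(- \frac{1}{23}\right) \left(-16\right)\right) = 169 \cdot \frac{16}{23} = \frac{2704}{23}$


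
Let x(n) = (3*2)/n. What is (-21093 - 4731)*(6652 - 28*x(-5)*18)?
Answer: -936998016/5 ≈ -1.8740e+8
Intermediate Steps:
x(n) = 6/n
(-21093 - 4731)*(6652 - 28*x(-5)*18) = (-21093 - 4731)*(6652 - 168/(-5)*18) = -25824*(6652 - 168*(-1)/5*18) = -25824*(6652 - 28*(-6/5)*18) = -25824*(6652 + (168/5)*18) = -25824*(6652 + 3024/5) = -25824*36284/5 = -936998016/5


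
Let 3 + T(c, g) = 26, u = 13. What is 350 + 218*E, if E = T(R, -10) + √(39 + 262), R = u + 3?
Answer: 5364 + 218*√301 ≈ 9146.2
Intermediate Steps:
R = 16 (R = 13 + 3 = 16)
T(c, g) = 23 (T(c, g) = -3 + 26 = 23)
E = 23 + √301 (E = 23 + √(39 + 262) = 23 + √301 ≈ 40.349)
350 + 218*E = 350 + 218*(23 + √301) = 350 + (5014 + 218*√301) = 5364 + 218*√301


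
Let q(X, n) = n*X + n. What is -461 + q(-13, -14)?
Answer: -293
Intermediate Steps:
q(X, n) = n + X*n (q(X, n) = X*n + n = n + X*n)
-461 + q(-13, -14) = -461 - 14*(1 - 13) = -461 - 14*(-12) = -461 + 168 = -293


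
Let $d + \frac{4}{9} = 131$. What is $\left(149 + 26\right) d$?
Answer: $\frac{205625}{9} \approx 22847.0$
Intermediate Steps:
$d = \frac{1175}{9}$ ($d = - \frac{4}{9} + 131 = \frac{1175}{9} \approx 130.56$)
$\left(149 + 26\right) d = \left(149 + 26\right) \frac{1175}{9} = 175 \cdot \frac{1175}{9} = \frac{205625}{9}$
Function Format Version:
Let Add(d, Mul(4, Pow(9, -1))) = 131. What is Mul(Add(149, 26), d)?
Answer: Rational(205625, 9) ≈ 22847.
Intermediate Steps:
d = Rational(1175, 9) (d = Add(Rational(-4, 9), 131) = Rational(1175, 9) ≈ 130.56)
Mul(Add(149, 26), d) = Mul(Add(149, 26), Rational(1175, 9)) = Mul(175, Rational(1175, 9)) = Rational(205625, 9)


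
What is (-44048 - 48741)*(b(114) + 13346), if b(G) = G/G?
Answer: -1238454783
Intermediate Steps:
b(G) = 1
(-44048 - 48741)*(b(114) + 13346) = (-44048 - 48741)*(1 + 13346) = -92789*13347 = -1238454783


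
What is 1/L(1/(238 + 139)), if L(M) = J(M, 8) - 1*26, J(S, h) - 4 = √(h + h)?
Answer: -1/18 ≈ -0.055556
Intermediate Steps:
J(S, h) = 4 + √2*√h (J(S, h) = 4 + √(h + h) = 4 + √(2*h) = 4 + √2*√h)
L(M) = -18 (L(M) = (4 + √2*√8) - 1*26 = (4 + √2*(2*√2)) - 26 = (4 + 4) - 26 = 8 - 26 = -18)
1/L(1/(238 + 139)) = 1/(-18) = -1/18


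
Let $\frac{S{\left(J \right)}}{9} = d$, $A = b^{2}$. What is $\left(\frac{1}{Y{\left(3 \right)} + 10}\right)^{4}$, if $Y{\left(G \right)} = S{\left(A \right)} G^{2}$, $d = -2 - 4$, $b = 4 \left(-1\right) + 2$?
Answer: $\frac{1}{51336683776} \approx 1.9479 \cdot 10^{-11}$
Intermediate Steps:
$b = -2$ ($b = -4 + 2 = -2$)
$A = 4$ ($A = \left(-2\right)^{2} = 4$)
$d = -6$ ($d = -2 - 4 = -6$)
$S{\left(J \right)} = -54$ ($S{\left(J \right)} = 9 \left(-6\right) = -54$)
$Y{\left(G \right)} = - 54 G^{2}$
$\left(\frac{1}{Y{\left(3 \right)} + 10}\right)^{4} = \left(\frac{1}{- 54 \cdot 3^{2} + 10}\right)^{4} = \left(\frac{1}{\left(-54\right) 9 + 10}\right)^{4} = \left(\frac{1}{-486 + 10}\right)^{4} = \left(\frac{1}{-476}\right)^{4} = \left(- \frac{1}{476}\right)^{4} = \frac{1}{51336683776}$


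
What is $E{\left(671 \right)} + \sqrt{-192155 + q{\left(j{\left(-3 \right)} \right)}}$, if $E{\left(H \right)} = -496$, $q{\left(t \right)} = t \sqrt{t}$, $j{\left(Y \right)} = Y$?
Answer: $-496 + \sqrt{-192155 - 3 i \sqrt{3}} \approx -495.99 - 438.35 i$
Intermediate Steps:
$q{\left(t \right)} = t^{\frac{3}{2}}$
$E{\left(671 \right)} + \sqrt{-192155 + q{\left(j{\left(-3 \right)} \right)}} = -496 + \sqrt{-192155 + \left(-3\right)^{\frac{3}{2}}} = -496 + \sqrt{-192155 - 3 i \sqrt{3}}$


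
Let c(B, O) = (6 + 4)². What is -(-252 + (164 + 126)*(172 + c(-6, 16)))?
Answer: -78628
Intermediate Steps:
c(B, O) = 100 (c(B, O) = 10² = 100)
-(-252 + (164 + 126)*(172 + c(-6, 16))) = -(-252 + (164 + 126)*(172 + 100)) = -(-252 + 290*272) = -(-252 + 78880) = -1*78628 = -78628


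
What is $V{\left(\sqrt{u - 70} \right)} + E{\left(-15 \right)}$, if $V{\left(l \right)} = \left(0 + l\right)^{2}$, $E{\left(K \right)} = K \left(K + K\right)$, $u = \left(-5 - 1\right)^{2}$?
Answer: $416$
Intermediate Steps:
$u = 36$ ($u = \left(-6\right)^{2} = 36$)
$E{\left(K \right)} = 2 K^{2}$ ($E{\left(K \right)} = K 2 K = 2 K^{2}$)
$V{\left(l \right)} = l^{2}$
$V{\left(\sqrt{u - 70} \right)} + E{\left(-15 \right)} = \left(\sqrt{36 - 70}\right)^{2} + 2 \left(-15\right)^{2} = \left(\sqrt{-34}\right)^{2} + 2 \cdot 225 = \left(i \sqrt{34}\right)^{2} + 450 = -34 + 450 = 416$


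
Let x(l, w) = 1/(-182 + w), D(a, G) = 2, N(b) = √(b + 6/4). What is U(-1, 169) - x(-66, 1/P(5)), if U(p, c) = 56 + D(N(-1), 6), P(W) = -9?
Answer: 95071/1639 ≈ 58.005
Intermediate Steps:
N(b) = √(3/2 + b) (N(b) = √(b + 6*(¼)) = √(b + 3/2) = √(3/2 + b))
U(p, c) = 58 (U(p, c) = 56 + 2 = 58)
U(-1, 169) - x(-66, 1/P(5)) = 58 - 1/(-182 + 1/(-9)) = 58 - 1/(-182 - ⅑) = 58 - 1/(-1639/9) = 58 - 1*(-9/1639) = 58 + 9/1639 = 95071/1639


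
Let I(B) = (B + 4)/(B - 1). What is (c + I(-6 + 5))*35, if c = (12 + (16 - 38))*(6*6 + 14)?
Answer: -35105/2 ≈ -17553.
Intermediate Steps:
c = -500 (c = (12 - 22)*(36 + 14) = -10*50 = -500)
I(B) = (4 + B)/(-1 + B)
(c + I(-6 + 5))*35 = (-500 + (4 + (-6 + 5))/(-1 + (-6 + 5)))*35 = (-500 + (4 - 1)/(-1 - 1))*35 = (-500 + 3/(-2))*35 = (-500 - ½*3)*35 = (-500 - 3/2)*35 = -1003/2*35 = -35105/2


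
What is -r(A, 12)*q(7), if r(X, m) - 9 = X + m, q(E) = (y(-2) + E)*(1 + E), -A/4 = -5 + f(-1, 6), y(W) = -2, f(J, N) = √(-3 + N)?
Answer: -1640 + 160*√3 ≈ -1362.9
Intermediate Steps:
A = 20 - 4*√3 (A = -4*(-5 + √(-3 + 6)) = -4*(-5 + √3) = 20 - 4*√3 ≈ 13.072)
q(E) = (1 + E)*(-2 + E) (q(E) = (-2 + E)*(1 + E) = (1 + E)*(-2 + E))
r(X, m) = 9 + X + m (r(X, m) = 9 + (X + m) = 9 + X + m)
-r(A, 12)*q(7) = -(9 + (20 - 4*√3) + 12)*(-2 + 7² - 1*7) = -(41 - 4*√3)*(-2 + 49 - 7) = -(41 - 4*√3)*40 = -(1640 - 160*√3) = -1640 + 160*√3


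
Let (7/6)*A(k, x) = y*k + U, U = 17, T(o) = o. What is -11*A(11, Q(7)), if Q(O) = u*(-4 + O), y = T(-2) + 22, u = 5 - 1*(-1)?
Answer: -15642/7 ≈ -2234.6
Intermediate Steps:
u = 6 (u = 5 + 1 = 6)
y = 20 (y = -2 + 22 = 20)
Q(O) = -24 + 6*O (Q(O) = 6*(-4 + O) = -24 + 6*O)
A(k, x) = 102/7 + 120*k/7 (A(k, x) = 6*(20*k + 17)/7 = 6*(17 + 20*k)/7 = 102/7 + 120*k/7)
-11*A(11, Q(7)) = -11*(102/7 + (120/7)*11) = -11*(102/7 + 1320/7) = -11*1422/7 = -15642/7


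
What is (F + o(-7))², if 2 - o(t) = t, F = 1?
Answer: 100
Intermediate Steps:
o(t) = 2 - t
(F + o(-7))² = (1 + (2 - 1*(-7)))² = (1 + (2 + 7))² = (1 + 9)² = 10² = 100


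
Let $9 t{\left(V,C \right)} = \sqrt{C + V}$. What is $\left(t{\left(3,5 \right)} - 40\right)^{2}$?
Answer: $\frac{129608}{81} - \frac{160 \sqrt{2}}{9} \approx 1575.0$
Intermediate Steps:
$t{\left(V,C \right)} = \frac{\sqrt{C + V}}{9}$
$\left(t{\left(3,5 \right)} - 40\right)^{2} = \left(\frac{\sqrt{5 + 3}}{9} - 40\right)^{2} = \left(\frac{\sqrt{8}}{9} - 40\right)^{2} = \left(\frac{2 \sqrt{2}}{9} - 40\right)^{2} = \left(-40 + \frac{2 \sqrt{2}}{9}\right)^{2}$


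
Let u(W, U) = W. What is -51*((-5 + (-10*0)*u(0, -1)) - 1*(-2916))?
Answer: -148461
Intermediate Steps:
-51*((-5 + (-10*0)*u(0, -1)) - 1*(-2916)) = -51*((-5 - 10*0*0) - 1*(-2916)) = -51*((-5 + 0*0) + 2916) = -51*((-5 + 0) + 2916) = -51*(-5 + 2916) = -51*2911 = -148461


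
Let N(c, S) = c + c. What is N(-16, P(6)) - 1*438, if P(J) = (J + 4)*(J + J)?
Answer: -470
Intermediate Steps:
P(J) = 2*J*(4 + J) (P(J) = (4 + J)*(2*J) = 2*J*(4 + J))
N(c, S) = 2*c
N(-16, P(6)) - 1*438 = 2*(-16) - 1*438 = -32 - 438 = -470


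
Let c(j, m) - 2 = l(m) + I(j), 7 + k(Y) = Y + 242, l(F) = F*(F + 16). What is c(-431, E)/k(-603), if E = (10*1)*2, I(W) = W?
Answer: -291/368 ≈ -0.79076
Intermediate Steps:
l(F) = F*(16 + F)
E = 20 (E = 10*2 = 20)
k(Y) = 235 + Y (k(Y) = -7 + (Y + 242) = -7 + (242 + Y) = 235 + Y)
c(j, m) = 2 + j + m*(16 + m) (c(j, m) = 2 + (m*(16 + m) + j) = 2 + (j + m*(16 + m)) = 2 + j + m*(16 + m))
c(-431, E)/k(-603) = (2 - 431 + 20*(16 + 20))/(235 - 603) = (2 - 431 + 20*36)/(-368) = (2 - 431 + 720)*(-1/368) = 291*(-1/368) = -291/368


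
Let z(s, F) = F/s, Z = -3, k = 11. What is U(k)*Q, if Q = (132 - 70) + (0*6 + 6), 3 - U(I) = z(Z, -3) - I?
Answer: 884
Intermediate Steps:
U(I) = 2 + I (U(I) = 3 - (-3/(-3) - I) = 3 - (-3*(-1/3) - I) = 3 - (1 - I) = 3 + (-1 + I) = 2 + I)
Q = 68 (Q = 62 + (0 + 6) = 62 + 6 = 68)
U(k)*Q = (2 + 11)*68 = 13*68 = 884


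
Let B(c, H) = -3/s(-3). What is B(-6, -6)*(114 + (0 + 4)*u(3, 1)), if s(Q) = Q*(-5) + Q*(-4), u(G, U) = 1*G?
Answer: -14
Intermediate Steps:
u(G, U) = G
s(Q) = -9*Q (s(Q) = -5*Q - 4*Q = -9*Q)
B(c, H) = -⅑ (B(c, H) = -3/((-9*(-3))) = -3/27 = -3*1/27 = -⅑)
B(-6, -6)*(114 + (0 + 4)*u(3, 1)) = -(114 + (0 + 4)*3)/9 = -(114 + 4*3)/9 = -(114 + 12)/9 = -⅑*126 = -14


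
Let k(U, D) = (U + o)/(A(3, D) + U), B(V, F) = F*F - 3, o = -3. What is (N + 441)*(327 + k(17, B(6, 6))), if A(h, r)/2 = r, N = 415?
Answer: 23244680/83 ≈ 2.8006e+5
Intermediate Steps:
A(h, r) = 2*r
B(V, F) = -3 + F² (B(V, F) = F² - 3 = -3 + F²)
k(U, D) = (-3 + U)/(U + 2*D) (k(U, D) = (U - 3)/(2*D + U) = (-3 + U)/(U + 2*D))
(N + 441)*(327 + k(17, B(6, 6))) = (415 + 441)*(327 + (-3 + 17)/(17 + 2*(-3 + 6²))) = 856*(327 + 14/(17 + 2*(-3 + 36))) = 856*(327 + 14/(17 + 2*33)) = 856*(327 + 14/(17 + 66)) = 856*(327 + 14/83) = 856*(27155/83) = 23244680/83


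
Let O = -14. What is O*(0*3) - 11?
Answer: -11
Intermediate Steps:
O*(0*3) - 11 = -0*3 - 11 = -14*0 - 11 = 0 - 11 = -11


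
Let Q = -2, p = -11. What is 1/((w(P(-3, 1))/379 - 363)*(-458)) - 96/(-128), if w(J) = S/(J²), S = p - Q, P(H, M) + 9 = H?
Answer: 1512259199/2016329428 ≈ 0.75001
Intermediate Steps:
P(H, M) = -9 + H
S = -9 (S = -11 - 1*(-2) = -11 + 2 = -9)
w(J) = -9/J²
1/((w(P(-3, 1))/379 - 363)*(-458)) - 96/(-128) = 1/(-9/(-9 - 3)²/379 - 363*(-458)) - 96/(-128) = -1/458/(-9/(-12)²*(1/379) - 363) - 96*(-1/128) = -1/458/(-9*1/144*(1/379) - 363) + ¾ = -1/458/(-1/16*1/379 - 363) + ¾ = -1/458/(-1/6064 - 363) + ¾ = -1/458/(-2201233/6064) + ¾ = -6064/2201233*(-1/458) + ¾ = 3032/504082357 + ¾ = 1512259199/2016329428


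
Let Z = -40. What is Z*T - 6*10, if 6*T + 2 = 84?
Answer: -1820/3 ≈ -606.67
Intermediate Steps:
T = 41/3 (T = -⅓ + (⅙)*84 = -⅓ + 14 = 41/3 ≈ 13.667)
Z*T - 6*10 = -40*41/3 - 6*10 = -1640/3 - 60 = -1820/3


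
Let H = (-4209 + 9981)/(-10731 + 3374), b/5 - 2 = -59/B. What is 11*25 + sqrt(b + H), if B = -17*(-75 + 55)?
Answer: 275 + sqrt(522313282869)/250138 ≈ 277.89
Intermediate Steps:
B = 340 (B = -17*(-20) = 340)
b = 621/68 (b = 10 + 5*(-59/340) = 10 - 59/68 = 621/68 ≈ 9.1324)
H = -5772/7357 (H = 5772/(-7357) = 5772*(-1/7357) = -5772/7357 ≈ -0.78456)
11*25 + sqrt(b + H) = 11*25 + sqrt(621/68 - 5772/7357) = 275 + sqrt(4176201/500276) = 275 + sqrt(522313282869)/250138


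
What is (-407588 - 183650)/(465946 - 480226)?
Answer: 295619/7140 ≈ 41.403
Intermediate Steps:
(-407588 - 183650)/(465946 - 480226) = -591238/(-14280) = -591238*(-1/14280) = 295619/7140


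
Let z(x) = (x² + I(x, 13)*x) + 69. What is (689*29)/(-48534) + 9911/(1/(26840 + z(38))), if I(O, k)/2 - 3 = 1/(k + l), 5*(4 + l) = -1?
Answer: 13752200415143/48534 ≈ 2.8335e+8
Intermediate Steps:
l = -21/5 (l = -4 + (⅕)*(-1) = -4 - ⅕ = -21/5 ≈ -4.2000)
I(O, k) = 6 + 2/(-21/5 + k) (I(O, k) = 6 + 2/(k - 21/5) = 6 + 2/(-21/5 + k))
z(x) = 69 + x² + 137*x/22 (z(x) = (x² + (2*(-58 + 15*13)/(-21 + 5*13))*x) + 69 = (x² + (2*(-58 + 195)/(-21 + 65))*x) + 69 = (x² + (2*137/44)*x) + 69 = (x² + (2*(1/44)*137)*x) + 69 = (x² + 137*x/22) + 69 = 69 + x² + 137*x/22)
(689*29)/(-48534) + 9911/(1/(26840 + z(38))) = (689*29)/(-48534) + 9911/(1/(26840 + (69 + 38² + (137/22)*38))) = 19981*(-1/48534) + 9911/(1/(26840 + (69 + 1444 + 2603/11))) = -19981/48534 + 9911/(1/(26840 + 19246/11)) = -19981/48534 + 9911/(1/(314486/11)) = -19981/48534 + 9911/(11/314486) = -19981/48534 + 9911*(314486/11) = -19981/48534 + 283351886 = 13752200415143/48534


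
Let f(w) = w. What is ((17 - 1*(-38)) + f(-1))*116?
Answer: 6264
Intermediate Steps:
((17 - 1*(-38)) + f(-1))*116 = ((17 - 1*(-38)) - 1)*116 = ((17 + 38) - 1)*116 = (55 - 1)*116 = 54*116 = 6264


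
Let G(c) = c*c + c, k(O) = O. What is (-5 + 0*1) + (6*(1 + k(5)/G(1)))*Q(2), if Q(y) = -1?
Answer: -26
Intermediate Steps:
G(c) = c + c² (G(c) = c² + c = c + c²)
(-5 + 0*1) + (6*(1 + k(5)/G(1)))*Q(2) = (-5 + 0*1) + (6*(1 + 5/((1*(1 + 1)))))*(-1) = (-5 + 0) + (6*(1 + 5/((1*2))))*(-1) = -5 + (6*(1 + 5/2))*(-1) = -5 + (6*(7/2))*(-1) = -5 + 21*(-1) = -5 - 21 = -26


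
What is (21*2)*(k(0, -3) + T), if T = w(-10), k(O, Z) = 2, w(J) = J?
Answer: -336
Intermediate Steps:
T = -10
(21*2)*(k(0, -3) + T) = (21*2)*(2 - 10) = 42*(-8) = -336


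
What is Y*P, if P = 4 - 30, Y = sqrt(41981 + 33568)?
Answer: -26*sqrt(75549) ≈ -7146.4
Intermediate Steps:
Y = sqrt(75549) ≈ 274.86
P = -26
Y*P = sqrt(75549)*(-26) = -26*sqrt(75549)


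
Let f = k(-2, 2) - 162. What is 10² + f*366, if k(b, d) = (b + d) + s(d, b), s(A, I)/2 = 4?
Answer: -56264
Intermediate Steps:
s(A, I) = 8 (s(A, I) = 2*4 = 8)
k(b, d) = 8 + b + d (k(b, d) = (b + d) + 8 = 8 + b + d)
f = -154 (f = (8 - 2 + 2) - 162 = 8 - 162 = -154)
10² + f*366 = 10² - 154*366 = 100 - 56364 = -56264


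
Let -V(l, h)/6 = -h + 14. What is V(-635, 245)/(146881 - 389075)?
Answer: -693/121097 ≈ -0.0057227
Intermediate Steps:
V(l, h) = -84 + 6*h (V(l, h) = -6*(-h + 14) = -6*(14 - h) = -84 + 6*h)
V(-635, 245)/(146881 - 389075) = (-84 + 6*245)/(146881 - 389075) = (-84 + 1470)/(-242194) = 1386*(-1/242194) = -693/121097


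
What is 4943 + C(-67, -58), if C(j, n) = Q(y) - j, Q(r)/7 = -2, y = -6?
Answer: 4996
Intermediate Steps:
Q(r) = -14 (Q(r) = 7*(-2) = -14)
C(j, n) = -14 - j
4943 + C(-67, -58) = 4943 + (-14 - 1*(-67)) = 4943 + (-14 + 67) = 4943 + 53 = 4996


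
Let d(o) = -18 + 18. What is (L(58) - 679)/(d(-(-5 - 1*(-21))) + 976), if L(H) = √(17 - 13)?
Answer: -677/976 ≈ -0.69365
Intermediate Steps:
L(H) = 2 (L(H) = √4 = 2)
d(o) = 0
(L(58) - 679)/(d(-(-5 - 1*(-21))) + 976) = (2 - 679)/(0 + 976) = -677/976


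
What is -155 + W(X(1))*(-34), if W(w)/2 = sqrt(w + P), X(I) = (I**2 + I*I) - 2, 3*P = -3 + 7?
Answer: -155 - 136*sqrt(3)/3 ≈ -233.52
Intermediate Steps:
P = 4/3 (P = (-3 + 7)/3 = (1/3)*4 = 4/3 ≈ 1.3333)
X(I) = -2 + 2*I**2 (X(I) = (I**2 + I**2) - 2 = 2*I**2 - 2 = -2 + 2*I**2)
W(w) = 2*sqrt(4/3 + w) (W(w) = 2*sqrt(w + 4/3) = 2*sqrt(4/3 + w))
-155 + W(X(1))*(-34) = -155 + (2*sqrt(12 + 9*(-2 + 2*1**2))/3)*(-34) = -155 + (2*sqrt(12 + 9*(-2 + 2*1))/3)*(-34) = -155 + (2*sqrt(12 + 9*(-2 + 2))/3)*(-34) = -155 + (2*sqrt(12 + 9*0)/3)*(-34) = -155 + (2*sqrt(12 + 0)/3)*(-34) = -155 + (2*sqrt(12)/3)*(-34) = -155 + (2*(2*sqrt(3))/3)*(-34) = -155 + (4*sqrt(3)/3)*(-34) = -155 - 136*sqrt(3)/3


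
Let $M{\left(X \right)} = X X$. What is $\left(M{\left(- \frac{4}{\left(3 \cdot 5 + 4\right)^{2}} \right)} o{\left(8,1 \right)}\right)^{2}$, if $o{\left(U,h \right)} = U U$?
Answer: $\frac{1048576}{16983563041} \approx 6.1741 \cdot 10^{-5}$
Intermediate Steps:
$o{\left(U,h \right)} = U^{2}$
$M{\left(X \right)} = X^{2}$
$\left(M{\left(- \frac{4}{\left(3 \cdot 5 + 4\right)^{2}} \right)} o{\left(8,1 \right)}\right)^{2} = \left(\left(- \frac{4}{\left(3 \cdot 5 + 4\right)^{2}}\right)^{2} \cdot 8^{2}\right)^{2} = \left(\left(- \frac{4}{\left(15 + 4\right)^{2}}\right)^{2} \cdot 64\right)^{2} = \left(\left(- \frac{4}{19^{2}}\right)^{2} \cdot 64\right)^{2} = \left(\left(- \frac{4}{361}\right)^{2} \cdot 64\right)^{2} = \left(\frac{16}{130321} \cdot 64\right)^{2} = \left(\frac{1024}{130321}\right)^{2} = \frac{1048576}{16983563041}$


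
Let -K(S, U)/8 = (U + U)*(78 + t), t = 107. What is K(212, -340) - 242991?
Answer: 763409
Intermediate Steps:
K(S, U) = -2960*U (K(S, U) = -8*(U + U)*(78 + 107) = -8*2*U*185 = -2960*U)
K(212, -340) - 242991 = -2960*(-340) - 242991 = 1006400 - 242991 = 763409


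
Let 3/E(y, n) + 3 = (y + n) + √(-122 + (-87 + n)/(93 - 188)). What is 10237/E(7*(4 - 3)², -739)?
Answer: -2508065 + 20474*I*√28405/95 ≈ -2.5081e+6 + 36323.0*I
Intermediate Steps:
E(y, n) = 3/(-3 + n + y + √(-11503/95 - n/95)) (E(y, n) = 3/(-3 + ((y + n) + √(-122 + (-87 + n)/(93 - 188)))) = 3/(-3 + ((n + y) + √(-122 + (-87 + n)/(-95)))) = 3/(-3 + ((n + y) + √(-122 + (-87 + n)*(-1/95)))) = 3/(-3 + ((n + y) + √(-122 + (87/95 - n/95)))) = 3/(-3 + ((n + y) + √(-11503/95 - n/95))) = 3/(-3 + (n + y + √(-11503/95 - n/95))) = 3/(-3 + n + y + √(-11503/95 - n/95)))
10237/E(7*(4 - 3)², -739) = 10237/((3*√95/(√(-11503 - 1*(-739)) - 3*√95 - 739*√95 + (7*(4 - 3)²)*√95))) = 10237/((3*√95/(√(-11503 + 739) - 3*√95 - 739*√95 + (7*1²)*√95))) = 10237/((3*√95/(√(-10764) - 3*√95 - 739*√95 + (7*1)*√95))) = 10237/((3*√95/(6*I*√299 - 3*√95 - 739*√95 + 7*√95))) = 10237/((3*√95/(-735*√95 + 6*I*√299))) = 10237*(√95*(-735*√95 + 6*I*√299)/285) = 10237*√95*(-735*√95 + 6*I*√299)/285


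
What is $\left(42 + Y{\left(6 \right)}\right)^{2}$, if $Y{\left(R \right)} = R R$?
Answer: $6084$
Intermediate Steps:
$Y{\left(R \right)} = R^{2}$
$\left(42 + Y{\left(6 \right)}\right)^{2} = \left(42 + 6^{2}\right)^{2} = \left(42 + 36\right)^{2} = 78^{2} = 6084$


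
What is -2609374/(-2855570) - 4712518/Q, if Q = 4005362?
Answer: -751359390468/2859397891585 ≈ -0.26277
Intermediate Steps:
-2609374/(-2855570) - 4712518/Q = -2609374/(-2855570) - 4712518/4005362 = -2609374*(-1/2855570) - 4712518*1/4005362 = 1304687/1427785 - 2356259/2002681 = -751359390468/2859397891585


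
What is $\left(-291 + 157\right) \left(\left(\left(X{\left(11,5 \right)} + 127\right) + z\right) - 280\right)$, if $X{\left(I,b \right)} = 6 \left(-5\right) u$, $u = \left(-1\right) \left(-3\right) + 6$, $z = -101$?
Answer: $70216$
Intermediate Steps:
$u = 9$ ($u = 3 + 6 = 9$)
$X{\left(I,b \right)} = -270$ ($X{\left(I,b \right)} = 6 \left(-5\right) 9 = \left(-30\right) 9 = -270$)
$\left(-291 + 157\right) \left(\left(\left(X{\left(11,5 \right)} + 127\right) + z\right) - 280\right) = \left(-291 + 157\right) \left(\left(\left(-270 + 127\right) - 101\right) - 280\right) = - 134 \left(\left(-143 - 101\right) - 280\right) = - 134 \left(-244 - 280\right) = \left(-134\right) \left(-524\right) = 70216$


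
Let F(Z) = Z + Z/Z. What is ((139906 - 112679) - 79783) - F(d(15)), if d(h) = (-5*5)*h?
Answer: -52182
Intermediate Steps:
d(h) = -25*h
F(Z) = 1 + Z (F(Z) = Z + 1 = 1 + Z)
((139906 - 112679) - 79783) - F(d(15)) = ((139906 - 112679) - 79783) - (1 - 25*15) = (27227 - 79783) - (1 - 375) = -52556 - 1*(-374) = -52556 + 374 = -52182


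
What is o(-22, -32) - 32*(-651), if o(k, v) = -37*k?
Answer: 21646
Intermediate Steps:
o(-22, -32) - 32*(-651) = -37*(-22) - 32*(-651) = 814 + 20832 = 21646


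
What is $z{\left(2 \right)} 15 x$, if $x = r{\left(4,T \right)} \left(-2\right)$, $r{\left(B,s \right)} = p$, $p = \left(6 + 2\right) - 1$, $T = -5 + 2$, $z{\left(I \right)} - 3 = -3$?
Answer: $0$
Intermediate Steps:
$z{\left(I \right)} = 0$ ($z{\left(I \right)} = 3 - 3 = 0$)
$T = -3$
$p = 7$ ($p = 8 - 1 = 7$)
$r{\left(B,s \right)} = 7$
$x = -14$ ($x = 7 \left(-2\right) = -14$)
$z{\left(2 \right)} 15 x = 0 \cdot 15 \left(-14\right) = 0 \left(-14\right) = 0$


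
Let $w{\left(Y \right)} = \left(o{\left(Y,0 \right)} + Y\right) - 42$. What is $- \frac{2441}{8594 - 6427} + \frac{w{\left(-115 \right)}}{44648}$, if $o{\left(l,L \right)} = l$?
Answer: $- \frac{13696899}{12094027} \approx -1.1325$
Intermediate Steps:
$w{\left(Y \right)} = -42 + 2 Y$ ($w{\left(Y \right)} = \left(Y + Y\right) - 42 = 2 Y - 42 = -42 + 2 Y$)
$- \frac{2441}{8594 - 6427} + \frac{w{\left(-115 \right)}}{44648} = - \frac{2441}{8594 - 6427} + \frac{-42 + 2 \left(-115\right)}{44648} = - \frac{2441}{8594 - 6427} + \left(-42 - 230\right) \frac{1}{44648} = - \frac{2441}{2167} - \frac{34}{5581} = - \frac{13696899}{12094027}$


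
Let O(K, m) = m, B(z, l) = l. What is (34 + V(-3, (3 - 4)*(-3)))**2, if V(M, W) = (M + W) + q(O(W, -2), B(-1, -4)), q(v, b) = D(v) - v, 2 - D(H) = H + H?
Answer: 1764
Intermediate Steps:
D(H) = 2 - 2*H (D(H) = 2 - (H + H) = 2 - 2*H)
q(v, b) = 2 - 3*v (q(v, b) = (2 - 2*v) - v = 2 - 3*v)
V(M, W) = 8 + M + W (V(M, W) = (M + W) + (2 - 3*(-2)) = (M + W) + (2 + 6) = (M + W) + 8 = 8 + M + W)
(34 + V(-3, (3 - 4)*(-3)))**2 = (34 + (8 - 3 + (3 - 4)*(-3)))**2 = (34 + (8 - 3 - 1*(-3)))**2 = (34 + (8 - 3 + 3))**2 = (34 + 8)**2 = 42**2 = 1764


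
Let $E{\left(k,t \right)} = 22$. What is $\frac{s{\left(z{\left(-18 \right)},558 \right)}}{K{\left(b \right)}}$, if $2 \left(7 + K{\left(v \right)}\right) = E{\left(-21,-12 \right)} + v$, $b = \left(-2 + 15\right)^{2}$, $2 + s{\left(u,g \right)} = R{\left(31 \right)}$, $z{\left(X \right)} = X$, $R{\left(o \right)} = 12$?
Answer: $\frac{20}{177} \approx 0.11299$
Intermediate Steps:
$s{\left(u,g \right)} = 10$ ($s{\left(u,g \right)} = -2 + 12 = 10$)
$b = 169$ ($b = 13^{2} = 169$)
$K{\left(v \right)} = 4 + \frac{v}{2}$ ($K{\left(v \right)} = -7 + \frac{22 + v}{2} = -7 + \left(11 + \frac{v}{2}\right) = 4 + \frac{v}{2}$)
$\frac{s{\left(z{\left(-18 \right)},558 \right)}}{K{\left(b \right)}} = \frac{10}{4 + \frac{1}{2} \cdot 169} = \frac{10}{4 + \frac{169}{2}} = \frac{10}{\frac{177}{2}} = 10 \cdot \frac{2}{177} = \frac{20}{177}$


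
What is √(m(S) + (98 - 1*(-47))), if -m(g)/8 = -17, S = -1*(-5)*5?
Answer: √281 ≈ 16.763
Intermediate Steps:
S = 25 (S = 5*5 = 25)
m(g) = 136 (m(g) = -8*(-17) = 136)
√(m(S) + (98 - 1*(-47))) = √(136 + (98 - 1*(-47))) = √(136 + (98 + 47)) = √(136 + 145) = √281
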